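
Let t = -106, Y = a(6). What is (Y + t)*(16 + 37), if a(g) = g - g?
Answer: -5618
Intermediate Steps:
a(g) = 0
Y = 0
(Y + t)*(16 + 37) = (0 - 106)*(16 + 37) = -106*53 = -5618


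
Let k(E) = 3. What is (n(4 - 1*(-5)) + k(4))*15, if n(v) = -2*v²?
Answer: -2385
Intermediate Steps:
(n(4 - 1*(-5)) + k(4))*15 = (-2*(4 - 1*(-5))² + 3)*15 = (-2*(4 + 5)² + 3)*15 = (-2*9² + 3)*15 = (-2*81 + 3)*15 = (-162 + 3)*15 = -159*15 = -2385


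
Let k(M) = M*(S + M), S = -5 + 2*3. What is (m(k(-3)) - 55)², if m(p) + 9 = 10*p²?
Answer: 87616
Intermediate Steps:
S = 1 (S = -5 + 6 = 1)
k(M) = M*(1 + M)
m(p) = -9 + 10*p²
(m(k(-3)) - 55)² = ((-9 + 10*(-3*(1 - 3))²) - 55)² = ((-9 + 10*(-3*(-2))²) - 55)² = ((-9 + 10*6²) - 55)² = ((-9 + 10*36) - 55)² = ((-9 + 360) - 55)² = (351 - 55)² = 296² = 87616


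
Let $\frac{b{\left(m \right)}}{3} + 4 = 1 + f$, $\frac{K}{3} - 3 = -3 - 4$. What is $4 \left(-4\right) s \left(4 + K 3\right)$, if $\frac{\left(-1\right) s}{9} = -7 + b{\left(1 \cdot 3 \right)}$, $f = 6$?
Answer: $-9216$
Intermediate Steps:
$K = -12$ ($K = 9 + 3 \left(-3 - 4\right) = 9 + 3 \left(-7\right) = 9 - 21 = -12$)
$b{\left(m \right)} = 9$ ($b{\left(m \right)} = -12 + 3 \left(1 + 6\right) = -12 + 3 \cdot 7 = -12 + 21 = 9$)
$s = -18$ ($s = - 9 \left(-7 + 9\right) = \left(-9\right) 2 = -18$)
$4 \left(-4\right) s \left(4 + K 3\right) = 4 \left(-4\right) \left(-18\right) \left(4 - 36\right) = \left(-16\right) \left(-18\right) \left(4 - 36\right) = 288 \left(-32\right) = -9216$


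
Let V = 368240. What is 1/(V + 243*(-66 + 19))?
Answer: 1/356819 ≈ 2.8025e-6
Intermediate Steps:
1/(V + 243*(-66 + 19)) = 1/(368240 + 243*(-66 + 19)) = 1/(368240 + 243*(-47)) = 1/(368240 - 11421) = 1/356819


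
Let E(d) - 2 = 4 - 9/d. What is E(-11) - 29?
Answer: -244/11 ≈ -22.182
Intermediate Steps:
E(d) = 6 - 9/d (E(d) = 2 + (4 - 9/d) = 6 - 9/d)
E(-11) - 29 = (6 - 9/(-11)) - 29 = (6 - 9*(-1/11)) - 29 = (6 + 9/11) - 29 = 75/11 - 29 = -244/11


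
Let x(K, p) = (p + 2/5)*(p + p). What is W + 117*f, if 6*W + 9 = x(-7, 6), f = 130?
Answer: 152213/10 ≈ 15221.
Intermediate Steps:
x(K, p) = 2*p*(⅖ + p) (x(K, p) = (p + 2*(⅕))*(2*p) = (p + ⅖)*(2*p) = (⅖ + p)*(2*p) = 2*p*(⅖ + p))
W = 113/10 (W = -3/2 + ((⅖)*6*(2 + 5*6))/6 = -3/2 + ((⅖)*6*(2 + 30))/6 = -3/2 + ((⅖)*6*32)/6 = -3/2 + (⅙)*(384/5) = -3/2 + 64/5 = 113/10 ≈ 11.300)
W + 117*f = 113/10 + 117*130 = 113/10 + 15210 = 152213/10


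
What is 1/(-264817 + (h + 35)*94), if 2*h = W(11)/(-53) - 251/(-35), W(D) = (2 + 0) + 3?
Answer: -1855/484515569 ≈ -3.8286e-6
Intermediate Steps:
W(D) = 5 (W(D) = 2 + 3 = 5)
h = 6564/1855 (h = (5/(-53) - 251/(-35))/2 = (5*(-1/53) - 251*(-1/35))/2 = (-5/53 + 251/35)/2 = (1/2)*(13128/1855) = 6564/1855 ≈ 3.5385)
1/(-264817 + (h + 35)*94) = 1/(-264817 + (6564/1855 + 35)*94) = 1/(-264817 + (71489/1855)*94) = 1/(-264817 + 6719966/1855) = 1/(-484515569/1855) = -1855/484515569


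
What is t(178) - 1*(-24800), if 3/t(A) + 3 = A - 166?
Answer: 74401/3 ≈ 24800.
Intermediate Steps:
t(A) = 3/(-169 + A) (t(A) = 3/(-3 + (A - 166)) = 3/(-3 + (-166 + A)) = 3/(-169 + A))
t(178) - 1*(-24800) = 3/(-169 + 178) - 1*(-24800) = 3/9 + 24800 = 3*(1/9) + 24800 = 1/3 + 24800 = 74401/3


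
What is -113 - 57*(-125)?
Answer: 7012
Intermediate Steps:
-113 - 57*(-125) = -113 + 7125 = 7012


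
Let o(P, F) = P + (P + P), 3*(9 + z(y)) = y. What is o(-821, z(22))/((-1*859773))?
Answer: 821/286591 ≈ 0.0028647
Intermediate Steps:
z(y) = -9 + y/3
o(P, F) = 3*P (o(P, F) = P + 2*P = 3*P)
o(-821, z(22))/((-1*859773)) = (3*(-821))/((-1*859773)) = -2463/(-859773) = -2463*(-1/859773) = 821/286591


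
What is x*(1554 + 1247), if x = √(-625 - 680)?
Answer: 8403*I*√145 ≈ 1.0119e+5*I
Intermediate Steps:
x = 3*I*√145 (x = √(-1305) = 3*I*√145 ≈ 36.125*I)
x*(1554 + 1247) = (3*I*√145)*(1554 + 1247) = (3*I*√145)*2801 = 8403*I*√145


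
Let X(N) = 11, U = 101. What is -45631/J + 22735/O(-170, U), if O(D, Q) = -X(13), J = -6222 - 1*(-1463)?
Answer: -107693924/52349 ≈ -2057.2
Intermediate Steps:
J = -4759 (J = -6222 + 1463 = -4759)
O(D, Q) = -11 (O(D, Q) = -1*11 = -11)
-45631/J + 22735/O(-170, U) = -45631/(-4759) + 22735/(-11) = -45631*(-1/4759) + 22735*(-1/11) = 45631/4759 - 22735/11 = -107693924/52349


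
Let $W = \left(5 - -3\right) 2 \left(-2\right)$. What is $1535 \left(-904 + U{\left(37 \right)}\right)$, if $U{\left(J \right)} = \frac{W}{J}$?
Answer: $- \frac{51391800}{37} \approx -1.389 \cdot 10^{6}$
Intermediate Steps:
$W = -32$ ($W = \left(5 + 3\right) 2 \left(-2\right) = 8 \cdot 2 \left(-2\right) = 16 \left(-2\right) = -32$)
$U{\left(J \right)} = - \frac{32}{J}$
$1535 \left(-904 + U{\left(37 \right)}\right) = 1535 \left(-904 - \frac{32}{37}\right) = 1535 \left(- \frac{33480}{37}\right) = - \frac{51391800}{37}$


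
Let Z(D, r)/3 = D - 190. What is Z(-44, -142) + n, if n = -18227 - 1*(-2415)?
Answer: -16514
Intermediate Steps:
Z(D, r) = -570 + 3*D (Z(D, r) = 3*(D - 190) = 3*(-190 + D) = -570 + 3*D)
n = -15812 (n = -18227 + 2415 = -15812)
Z(-44, -142) + n = (-570 + 3*(-44)) - 15812 = (-570 - 132) - 15812 = -702 - 15812 = -16514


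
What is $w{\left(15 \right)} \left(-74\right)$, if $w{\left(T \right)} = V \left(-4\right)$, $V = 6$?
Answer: $1776$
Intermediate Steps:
$w{\left(T \right)} = -24$ ($w{\left(T \right)} = 6 \left(-4\right) = -24$)
$w{\left(15 \right)} \left(-74\right) = \left(-24\right) \left(-74\right) = 1776$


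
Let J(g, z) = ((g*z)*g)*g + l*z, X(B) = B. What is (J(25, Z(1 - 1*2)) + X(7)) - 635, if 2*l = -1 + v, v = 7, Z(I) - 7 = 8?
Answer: 233792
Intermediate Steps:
Z(I) = 15 (Z(I) = 7 + 8 = 15)
l = 3 (l = (-1 + 7)/2 = (½)*6 = 3)
J(g, z) = 3*z + z*g³ (J(g, z) = ((g*z)*g)*g + 3*z = (z*g²)*g + 3*z = z*g³ + 3*z = 3*z + z*g³)
(J(25, Z(1 - 1*2)) + X(7)) - 635 = (15*(3 + 25³) + 7) - 635 = (15*(3 + 15625) + 7) - 635 = (15*15628 + 7) - 635 = (234420 + 7) - 635 = 234427 - 635 = 233792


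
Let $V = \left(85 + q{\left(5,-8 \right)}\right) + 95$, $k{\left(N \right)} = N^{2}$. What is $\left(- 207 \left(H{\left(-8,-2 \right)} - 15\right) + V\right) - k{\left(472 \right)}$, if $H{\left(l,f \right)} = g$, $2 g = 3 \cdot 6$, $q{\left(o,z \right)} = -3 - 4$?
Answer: $-221369$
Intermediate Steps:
$q{\left(o,z \right)} = -7$ ($q{\left(o,z \right)} = -3 - 4 = -7$)
$g = 9$ ($g = \frac{3 \cdot 6}{2} = \frac{1}{2} \cdot 18 = 9$)
$H{\left(l,f \right)} = 9$
$V = 173$ ($V = \left(85 - 7\right) + 95 = 78 + 95 = 173$)
$\left(- 207 \left(H{\left(-8,-2 \right)} - 15\right) + V\right) - k{\left(472 \right)} = \left(- 207 \left(9 - 15\right) + 173\right) - 472^{2} = \left(- 207 \left(9 - 15\right) + 173\right) - 222784 = \left(\left(-207\right) \left(-6\right) + 173\right) - 222784 = \left(1242 + 173\right) - 222784 = 1415 - 222784 = -221369$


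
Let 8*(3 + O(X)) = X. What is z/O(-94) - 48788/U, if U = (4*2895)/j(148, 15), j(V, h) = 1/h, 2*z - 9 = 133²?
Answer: -1537790923/2562075 ≈ -600.21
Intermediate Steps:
z = 8849 (z = 9/2 + (½)*133² = 9/2 + (½)*17689 = 9/2 + 17689/2 = 8849)
O(X) = -3 + X/8
U = 173700 (U = (4*2895)/(1/15) = 11580/(1/15) = 11580*15 = 173700)
z/O(-94) - 48788/U = 8849/(-3 + (⅛)*(-94)) - 48788/173700 = 8849/(-3 - 47/4) - 48788*1/173700 = 8849/(-59/4) - 12197/43425 = 8849*(-4/59) - 12197/43425 = -35396/59 - 12197/43425 = -1537790923/2562075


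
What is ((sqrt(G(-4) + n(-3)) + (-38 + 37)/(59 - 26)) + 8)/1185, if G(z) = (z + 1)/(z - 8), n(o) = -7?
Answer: 263/39105 + I*sqrt(3)/790 ≈ 0.0067255 + 0.0021925*I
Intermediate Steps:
G(z) = (1 + z)/(-8 + z)
((sqrt(G(-4) + n(-3)) + (-38 + 37)/(59 - 26)) + 8)/1185 = ((sqrt((1 - 4)/(-8 - 4) - 7) + (-38 + 37)/(59 - 26)) + 8)/1185 = ((sqrt(-3/(-12) - 7) - 1/33) + 8)/1185 = ((sqrt(-1/12*(-3) - 7) - 1*1/33) + 8)/1185 = ((sqrt(1/4 - 7) - 1/33) + 8)/1185 = ((sqrt(-27/4) - 1/33) + 8)/1185 = ((3*I*sqrt(3)/2 - 1/33) + 8)/1185 = ((-1/33 + 3*I*sqrt(3)/2) + 8)/1185 = (263/33 + 3*I*sqrt(3)/2)/1185 = 263/39105 + I*sqrt(3)/790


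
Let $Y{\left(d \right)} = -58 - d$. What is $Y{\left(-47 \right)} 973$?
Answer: $-10703$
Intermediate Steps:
$Y{\left(-47 \right)} 973 = \left(-58 - -47\right) 973 = \left(-58 + 47\right) 973 = \left(-11\right) 973 = -10703$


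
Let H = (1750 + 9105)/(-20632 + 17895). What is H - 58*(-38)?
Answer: 6021493/2737 ≈ 2200.0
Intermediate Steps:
H = -10855/2737 (H = 10855/(-2737) = 10855*(-1/2737) = -10855/2737 ≈ -3.9660)
H - 58*(-38) = -10855/2737 - 58*(-38) = -10855/2737 - 1*(-2204) = -10855/2737 + 2204 = 6021493/2737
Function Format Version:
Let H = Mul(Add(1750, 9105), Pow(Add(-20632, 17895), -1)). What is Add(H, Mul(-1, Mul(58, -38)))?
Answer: Rational(6021493, 2737) ≈ 2200.0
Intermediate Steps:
H = Rational(-10855, 2737) (H = Mul(10855, Pow(-2737, -1)) = Mul(10855, Rational(-1, 2737)) = Rational(-10855, 2737) ≈ -3.9660)
Add(H, Mul(-1, Mul(58, -38))) = Add(Rational(-10855, 2737), Mul(-1, Mul(58, -38))) = Add(Rational(-10855, 2737), Mul(-1, -2204)) = Add(Rational(-10855, 2737), 2204) = Rational(6021493, 2737)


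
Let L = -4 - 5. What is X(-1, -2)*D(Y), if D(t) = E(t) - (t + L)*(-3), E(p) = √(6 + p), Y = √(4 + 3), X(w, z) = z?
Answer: 54 - 6*√7 - 2*√(6 + √7) ≈ 32.245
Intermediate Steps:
L = -9
Y = √7 ≈ 2.6458
D(t) = -27 + √(6 + t) + 3*t (D(t) = √(6 + t) - (t - 9)*(-3) = √(6 + t) - (-9 + t)*(-3) = √(6 + t) - (27 - 3*t) = √(6 + t) + (-27 + 3*t) = -27 + √(6 + t) + 3*t)
X(-1, -2)*D(Y) = -2*(-27 + √(6 + √7) + 3*√7) = 54 - 6*√7 - 2*√(6 + √7)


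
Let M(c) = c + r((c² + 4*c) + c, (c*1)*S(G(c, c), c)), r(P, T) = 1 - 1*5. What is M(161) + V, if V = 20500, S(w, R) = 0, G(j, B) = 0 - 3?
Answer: 20657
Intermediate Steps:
G(j, B) = -3
r(P, T) = -4 (r(P, T) = 1 - 5 = -4)
M(c) = -4 + c (M(c) = c - 4 = -4 + c)
M(161) + V = (-4 + 161) + 20500 = 157 + 20500 = 20657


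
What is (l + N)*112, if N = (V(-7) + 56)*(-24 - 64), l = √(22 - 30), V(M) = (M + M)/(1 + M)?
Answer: -1724800/3 + 224*I*√2 ≈ -5.7493e+5 + 316.78*I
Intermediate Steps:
V(M) = 2*M/(1 + M) (V(M) = (2*M)/(1 + M) = 2*M/(1 + M))
l = 2*I*√2 (l = √(-8) = 2*I*√2 ≈ 2.8284*I)
N = -15400/3 (N = (2*(-7)/(1 - 7) + 56)*(-24 - 64) = (2*(-7)/(-6) + 56)*(-88) = (2*(-7)*(-⅙) + 56)*(-88) = (7/3 + 56)*(-88) = (175/3)*(-88) = -15400/3 ≈ -5133.3)
(l + N)*112 = (2*I*√2 - 15400/3)*112 = (-15400/3 + 2*I*√2)*112 = -1724800/3 + 224*I*√2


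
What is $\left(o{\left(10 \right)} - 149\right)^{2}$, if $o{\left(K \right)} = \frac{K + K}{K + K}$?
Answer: $21904$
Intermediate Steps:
$o{\left(K \right)} = 1$ ($o{\left(K \right)} = \frac{2 K}{2 K} = 2 K \frac{1}{2 K} = 1$)
$\left(o{\left(10 \right)} - 149\right)^{2} = \left(1 - 149\right)^{2} = \left(-148\right)^{2} = 21904$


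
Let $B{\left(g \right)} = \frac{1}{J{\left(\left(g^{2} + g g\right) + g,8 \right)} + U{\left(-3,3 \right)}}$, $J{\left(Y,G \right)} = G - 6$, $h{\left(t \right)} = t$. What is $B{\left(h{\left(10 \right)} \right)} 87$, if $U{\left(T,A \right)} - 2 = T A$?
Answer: $- \frac{87}{5} \approx -17.4$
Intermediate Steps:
$U{\left(T,A \right)} = 2 + A T$ ($U{\left(T,A \right)} = 2 + T A = 2 + A T$)
$J{\left(Y,G \right)} = -6 + G$ ($J{\left(Y,G \right)} = G - 6 = -6 + G$)
$B{\left(g \right)} = - \frac{1}{5}$ ($B{\left(g \right)} = \frac{1}{\left(-6 + 8\right) + \left(2 + 3 \left(-3\right)\right)} = \frac{1}{2 + \left(2 - 9\right)} = \frac{1}{2 - 7} = \frac{1}{-5} = - \frac{1}{5}$)
$B{\left(h{\left(10 \right)} \right)} 87 = \left(- \frac{1}{5}\right) 87 = - \frac{87}{5}$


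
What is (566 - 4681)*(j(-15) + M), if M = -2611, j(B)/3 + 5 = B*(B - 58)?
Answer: -2711785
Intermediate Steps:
j(B) = -15 + 3*B*(-58 + B) (j(B) = -15 + 3*(B*(B - 58)) = -15 + 3*(B*(-58 + B)) = -15 + 3*B*(-58 + B))
(566 - 4681)*(j(-15) + M) = (566 - 4681)*((-15 - 174*(-15) + 3*(-15)²) - 2611) = -4115*((-15 + 2610 + 3*225) - 2611) = -4115*((-15 + 2610 + 675) - 2611) = -4115*(3270 - 2611) = -4115*659 = -2711785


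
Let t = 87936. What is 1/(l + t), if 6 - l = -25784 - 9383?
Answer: 1/123109 ≈ 8.1229e-6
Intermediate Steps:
l = 35173 (l = 6 - (-25784 - 9383) = 6 - 1*(-35167) = 6 + 35167 = 35173)
1/(l + t) = 1/(35173 + 87936) = 1/123109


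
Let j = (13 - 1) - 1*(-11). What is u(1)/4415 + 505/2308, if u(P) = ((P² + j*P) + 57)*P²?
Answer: 2416523/10189820 ≈ 0.23715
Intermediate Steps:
j = 23 (j = 12 + 11 = 23)
u(P) = P²*(57 + P² + 23*P) (u(P) = ((P² + 23*P) + 57)*P² = (57 + P² + 23*P)*P² = P²*(57 + P² + 23*P))
u(1)/4415 + 505/2308 = (1²*(57 + 1² + 23*1))/4415 + 505/2308 = (1*(57 + 1 + 23))*(1/4415) + 505*(1/2308) = (1*81)*(1/4415) + 505/2308 = 81*(1/4415) + 505/2308 = 81/4415 + 505/2308 = 2416523/10189820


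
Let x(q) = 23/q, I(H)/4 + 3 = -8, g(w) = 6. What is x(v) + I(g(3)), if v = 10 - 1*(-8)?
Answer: -769/18 ≈ -42.722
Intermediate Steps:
I(H) = -44 (I(H) = -12 + 4*(-8) = -12 - 32 = -44)
v = 18 (v = 10 + 8 = 18)
x(v) + I(g(3)) = 23/18 - 44 = -769/18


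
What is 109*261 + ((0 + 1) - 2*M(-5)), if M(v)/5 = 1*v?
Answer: 28500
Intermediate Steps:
M(v) = 5*v (M(v) = 5*(1*v) = 5*v)
109*261 + ((0 + 1) - 2*M(-5)) = 109*261 + ((0 + 1) - 10*(-5)) = 28449 + (1 - 2*(-25)) = 28449 + (1 + 50) = 28449 + 51 = 28500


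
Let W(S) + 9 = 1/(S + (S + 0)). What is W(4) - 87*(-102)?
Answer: 70921/8 ≈ 8865.1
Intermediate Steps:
W(S) = -9 + 1/(2*S) (W(S) = -9 + 1/(S + (S + 0)) = -9 + 1/(S + S) = -9 + 1/(2*S))
W(4) - 87*(-102) = (-9 + (1/2)/4) - 87*(-102) = (-9 + (1/2)*(1/4)) + 8874 = (-9 + 1/8) + 8874 = -71/8 + 8874 = 70921/8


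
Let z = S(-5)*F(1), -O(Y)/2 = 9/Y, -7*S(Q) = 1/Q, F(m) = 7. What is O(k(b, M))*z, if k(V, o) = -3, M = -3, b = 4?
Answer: 6/5 ≈ 1.2000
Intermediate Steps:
S(Q) = -1/(7*Q)
O(Y) = -18/Y
z = ⅕ (z = -⅐/(-5)*7 = -⅐*(-⅕)*7 = (1/35)*7 = ⅕ ≈ 0.20000)
O(k(b, M))*z = -18/(-3)*(⅕) = -18*(-⅓)*(⅕) = 6*(⅕) = 6/5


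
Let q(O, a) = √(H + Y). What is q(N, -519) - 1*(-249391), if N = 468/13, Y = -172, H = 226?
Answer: 249391 + 3*√6 ≈ 2.4940e+5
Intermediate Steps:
N = 36 (N = 468*(1/13) = 36)
q(O, a) = 3*√6 (q(O, a) = √(226 - 172) = √54 = 3*√6)
q(N, -519) - 1*(-249391) = 3*√6 - 1*(-249391) = 3*√6 + 249391 = 249391 + 3*√6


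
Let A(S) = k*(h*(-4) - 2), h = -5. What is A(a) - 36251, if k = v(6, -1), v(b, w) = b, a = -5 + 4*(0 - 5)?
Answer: -36143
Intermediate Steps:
a = -25 (a = -5 + 4*(-5) = -5 - 20 = -25)
k = 6
A(S) = 108 (A(S) = 6*(-5*(-4) - 2) = 6*(20 - 2) = 6*18 = 108)
A(a) - 36251 = 108 - 36251 = -36143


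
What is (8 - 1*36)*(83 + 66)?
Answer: -4172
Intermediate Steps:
(8 - 1*36)*(83 + 66) = (8 - 36)*149 = -28*149 = -4172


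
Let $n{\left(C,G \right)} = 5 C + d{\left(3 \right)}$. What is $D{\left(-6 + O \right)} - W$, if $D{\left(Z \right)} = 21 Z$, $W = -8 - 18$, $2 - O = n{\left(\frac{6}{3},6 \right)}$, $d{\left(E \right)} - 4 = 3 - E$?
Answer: $-352$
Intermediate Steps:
$d{\left(E \right)} = 7 - E$ ($d{\left(E \right)} = 4 - \left(-3 + E\right) = 7 - E$)
$n{\left(C,G \right)} = 4 + 5 C$ ($n{\left(C,G \right)} = 5 C + \left(7 - 3\right) = 5 C + 4 = 4 + 5 C$)
$O = -12$ ($O = 2 - \left(4 + 5 \cdot \frac{6}{3}\right) = 2 - \left(4 + 5 \cdot 6 \cdot \frac{1}{3}\right) = 2 - \left(4 + 5 \cdot 2\right) = 2 - \left(4 + 10\right) = 2 - 14 = -12$)
$W = -26$ ($W = -8 - 18 = -26$)
$D{\left(-6 + O \right)} - W = 21 \left(-6 - 12\right) - -26 = 21 \left(-18\right) + 26 = -378 + 26 = -352$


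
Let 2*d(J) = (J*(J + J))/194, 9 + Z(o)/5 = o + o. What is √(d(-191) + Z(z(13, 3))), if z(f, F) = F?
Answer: √6512774/194 ≈ 13.155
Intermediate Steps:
Z(o) = -45 + 10*o (Z(o) = -45 + 5*(o + o) = -45 + 5*(2*o) = -45 + 10*o)
d(J) = J²/194 (d(J) = ((J*(J + J))/194)/2 = ((J*(2*J))*(1/194))/2 = ((2*J²)*(1/194))/2 = (J²/97)/2 = J²/194)
√(d(-191) + Z(z(13, 3))) = √((1/194)*(-191)² + (-45 + 10*3)) = √((1/194)*36481 + (-45 + 30)) = √(36481/194 - 15) = √(33571/194) = √6512774/194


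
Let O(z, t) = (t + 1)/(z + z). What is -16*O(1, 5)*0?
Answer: 0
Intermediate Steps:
O(z, t) = (1 + t)/(2*z) (O(z, t) = (1 + t)/((2*z)) = (1 + t)*(1/(2*z)) = (1 + t)/(2*z))
-16*O(1, 5)*0 = -8*(1 + 5)/1*0 = -8*6*0 = -16*3*0 = -48*0 = 0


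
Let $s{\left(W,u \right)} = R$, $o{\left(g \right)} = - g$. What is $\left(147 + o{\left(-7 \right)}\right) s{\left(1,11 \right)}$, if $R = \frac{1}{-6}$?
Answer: $- \frac{77}{3} \approx -25.667$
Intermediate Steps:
$R = - \frac{1}{6} \approx -0.16667$
$s{\left(W,u \right)} = - \frac{1}{6}$
$\left(147 + o{\left(-7 \right)}\right) s{\left(1,11 \right)} = \left(147 - -7\right) \left(- \frac{1}{6}\right) = \left(147 + 7\right) \left(- \frac{1}{6}\right) = 154 \left(- \frac{1}{6}\right) = - \frac{77}{3}$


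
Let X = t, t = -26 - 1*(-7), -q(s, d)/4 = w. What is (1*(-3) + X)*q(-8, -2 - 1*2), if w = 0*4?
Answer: 0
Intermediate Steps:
w = 0
q(s, d) = 0 (q(s, d) = -4*0 = 0)
t = -19 (t = -26 + 7 = -19)
X = -19
(1*(-3) + X)*q(-8, -2 - 1*2) = (1*(-3) - 19)*0 = (-3 - 19)*0 = -22*0 = 0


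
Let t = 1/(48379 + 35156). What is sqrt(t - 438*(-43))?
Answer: sqrt(131425464385185)/83535 ≈ 137.24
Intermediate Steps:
t = 1/83535 ≈ 1.1971e-5
sqrt(t - 438*(-43)) = sqrt(1/83535 - 438*(-43)) = sqrt(1/83535 + 18834) = sqrt(1573298191/83535) = sqrt(131425464385185)/83535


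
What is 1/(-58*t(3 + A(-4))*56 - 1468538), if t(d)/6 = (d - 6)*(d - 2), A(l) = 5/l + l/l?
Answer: -1/1421036 ≈ -7.0371e-7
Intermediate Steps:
A(l) = 1 + 5/l (A(l) = 5/l + 1 = 1 + 5/l)
t(d) = 6*(-6 + d)*(-2 + d) (t(d) = 6*((d - 6)*(d - 2)) = 6*((-6 + d)*(-2 + d)) = 6*(-6 + d)*(-2 + d))
1/(-58*t(3 + A(-4))*56 - 1468538) = 1/(-58*(72 - 48*(3 + (5 - 4)/(-4)) + 6*(3 + (5 - 4)/(-4))**2)*56 - 1468538) = 1/(-58*(72 - 48*(3 - 1/4*1) + 6*(3 - 1/4*1)**2)*56 - 1468538) = 1/(-58*(72 - 48*(3 - 1/4) + 6*(3 - 1/4)**2)*56 - 1468538) = 1/(-58*(72 - 48*11/4 + 6*(11/4)**2)*56 - 1468538) = 1/(-58*(72 - 132 + 6*(121/16))*56 - 1468538) = 1/(-58*(72 - 132 + 363/8)*56 - 1468538) = 1/(-58*(-117/8)*56 - 1468538) = 1/((3393/4)*56 - 1468538) = 1/(47502 - 1468538) = 1/(-1421036) = -1/1421036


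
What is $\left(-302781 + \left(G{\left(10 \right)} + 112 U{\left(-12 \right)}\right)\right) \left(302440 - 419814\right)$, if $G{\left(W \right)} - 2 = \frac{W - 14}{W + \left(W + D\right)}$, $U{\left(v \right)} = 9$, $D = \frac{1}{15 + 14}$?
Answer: $\frac{20579073910058}{581} \approx 3.542 \cdot 10^{10}$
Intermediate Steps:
$D = \frac{1}{29} \approx 0.034483$
$G{\left(W \right)} = 2 + \frac{-14 + W}{\frac{1}{29} + 2 W}$ ($G{\left(W \right)} = 2 + \frac{W - 14}{W + \left(W + \frac{1}{29}\right)} = 2 + \frac{-14 + W}{W + \left(\frac{1}{29} + W\right)} = 2 + \frac{-14 + W}{\frac{1}{29} + 2 W}$)
$\left(-302781 + \left(G{\left(10 \right)} + 112 U{\left(-12 \right)}\right)\right) \left(302440 - 419814\right) = \left(-302781 + \left(\frac{-404 + 145 \cdot 10}{1 + 58 \cdot 10} + 112 \cdot 9\right)\right) \left(302440 - 419814\right) = \left(-302781 + \left(\frac{-404 + 1450}{1 + 580} + 1008\right)\right) \left(-117374\right) = \left(-302781 + \left(\frac{1}{581} \cdot 1046 + 1008\right)\right) \left(-117374\right) = \left(-302781 + \left(\frac{1046}{581} + 1008\right)\right) \left(-117374\right) = \left(-302781 + \frac{586694}{581}\right) \left(-117374\right) = \left(- \frac{175329067}{581}\right) \left(-117374\right) = \frac{20579073910058}{581}$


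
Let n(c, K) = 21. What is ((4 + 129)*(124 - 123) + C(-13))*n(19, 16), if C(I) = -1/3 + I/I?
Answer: 2807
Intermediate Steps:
C(I) = ⅔ (C(I) = -1*⅓ + 1 = -⅓ + 1 = ⅔)
((4 + 129)*(124 - 123) + C(-13))*n(19, 16) = ((4 + 129)*(124 - 123) + ⅔)*21 = (133*1 + ⅔)*21 = (133 + ⅔)*21 = (401/3)*21 = 2807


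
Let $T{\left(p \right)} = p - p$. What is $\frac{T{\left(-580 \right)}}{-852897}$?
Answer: $0$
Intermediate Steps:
$T{\left(p \right)} = 0$
$\frac{T{\left(-580 \right)}}{-852897} = \frac{0}{-852897} = 0 \left(- \frac{1}{852897}\right) = 0$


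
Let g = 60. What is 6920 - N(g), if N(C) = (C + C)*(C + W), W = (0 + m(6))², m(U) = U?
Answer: -4600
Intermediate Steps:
W = 36 (W = (0 + 6)² = 6² = 36)
N(C) = 2*C*(36 + C) (N(C) = (C + C)*(C + 36) = (2*C)*(36 + C) = 2*C*(36 + C))
6920 - N(g) = 6920 - 2*60*(36 + 60) = 6920 - 2*60*96 = 6920 - 1*11520 = 6920 - 11520 = -4600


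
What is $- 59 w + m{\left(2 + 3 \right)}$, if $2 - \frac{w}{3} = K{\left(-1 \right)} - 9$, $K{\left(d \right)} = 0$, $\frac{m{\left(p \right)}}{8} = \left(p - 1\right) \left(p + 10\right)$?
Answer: $-1467$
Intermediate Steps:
$m{\left(p \right)} = 8 \left(-1 + p\right) \left(10 + p\right)$ ($m{\left(p \right)} = 8 \left(p - 1\right) \left(p + 10\right) = 8 \left(-1 + p\right) \left(10 + p\right)$)
$w = 33$ ($w = 6 - 3 \left(0 - 9\right) = 6 - -27 = 6 + 27 = 33$)
$- 59 w + m{\left(2 + 3 \right)} = \left(-59\right) 33 + \left(-80 + 8 \left(2 + 3\right)^{2} + 72 \left(2 + 3\right)\right) = -1947 + \left(-80 + 8 \cdot 5^{2} + 72 \cdot 5\right) = -1947 + \left(-80 + 8 \cdot 25 + 360\right) = -1947 + \left(-80 + 200 + 360\right) = -1947 + 480 = -1467$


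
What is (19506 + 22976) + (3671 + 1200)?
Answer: 47353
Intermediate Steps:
(19506 + 22976) + (3671 + 1200) = 42482 + 4871 = 47353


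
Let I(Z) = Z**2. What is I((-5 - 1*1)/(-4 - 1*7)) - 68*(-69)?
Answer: 567768/121 ≈ 4692.3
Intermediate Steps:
I((-5 - 1*1)/(-4 - 1*7)) - 68*(-69) = ((-5 - 1*1)/(-4 - 1*7))**2 - 68*(-69) = ((-5 - 1)/(-4 - 7))**2 + 4692 = (-6/(-11))**2 + 4692 = (-6*(-1/11))**2 + 4692 = (6/11)**2 + 4692 = 36/121 + 4692 = 567768/121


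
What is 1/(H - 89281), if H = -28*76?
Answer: -1/91409 ≈ -1.0940e-5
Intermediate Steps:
H = -2128
1/(H - 89281) = 1/(-2128 - 89281) = 1/(-91409) = -1/91409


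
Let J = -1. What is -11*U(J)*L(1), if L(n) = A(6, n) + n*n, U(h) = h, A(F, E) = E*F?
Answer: 77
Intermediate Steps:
L(n) = n² + 6*n (L(n) = n*6 + n*n = 6*n + n² = n² + 6*n)
-11*U(J)*L(1) = -(-11)*1*(6 + 1) = -(-11)*1*7 = -(-11)*7 = -11*(-7) = 77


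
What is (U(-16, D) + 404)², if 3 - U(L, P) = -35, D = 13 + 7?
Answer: 195364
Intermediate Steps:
D = 20
U(L, P) = 38 (U(L, P) = 3 - 1*(-35) = 3 + 35 = 38)
(U(-16, D) + 404)² = (38 + 404)² = 442² = 195364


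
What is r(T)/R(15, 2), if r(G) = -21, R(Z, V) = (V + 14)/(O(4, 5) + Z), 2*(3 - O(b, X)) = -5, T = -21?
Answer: -861/32 ≈ -26.906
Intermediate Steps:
O(b, X) = 11/2 (O(b, X) = 3 - ½*(-5) = 3 + 5/2 = 11/2)
R(Z, V) = (14 + V)/(11/2 + Z) (R(Z, V) = (V + 14)/(11/2 + Z) = (14 + V)/(11/2 + Z))
r(T)/R(15, 2) = -21*(11 + 2*15)/(2*(14 + 2)) = -21/(2*16/(11 + 30)) = -21/(2*16/41) = -21/(2*(1/41)*16) = -21/32/41 = -21*41/32 = -861/32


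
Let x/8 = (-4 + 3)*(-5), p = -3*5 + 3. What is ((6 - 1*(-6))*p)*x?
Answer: -5760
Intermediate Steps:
p = -12 (p = -15 + 3 = -12)
x = 40 (x = 8*((-4 + 3)*(-5)) = 8*(-1*(-5)) = 8*5 = 40)
((6 - 1*(-6))*p)*x = ((6 - 1*(-6))*(-12))*40 = ((6 + 6)*(-12))*40 = (12*(-12))*40 = -144*40 = -5760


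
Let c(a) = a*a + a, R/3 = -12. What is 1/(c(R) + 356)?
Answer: 1/1616 ≈ 0.00061881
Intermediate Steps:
R = -36 (R = 3*(-12) = -36)
c(a) = a + a**2 (c(a) = a**2 + a = a + a**2)
1/(c(R) + 356) = 1/(-36*(1 - 36) + 356) = 1/(-36*(-35) + 356) = 1/(1260 + 356) = 1/1616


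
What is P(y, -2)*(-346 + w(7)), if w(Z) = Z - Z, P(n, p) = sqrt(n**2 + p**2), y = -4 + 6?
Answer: -692*sqrt(2) ≈ -978.64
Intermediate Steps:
y = 2
w(Z) = 0
P(y, -2)*(-346 + w(7)) = sqrt(2**2 + (-2)**2)*(-346 + 0) = sqrt(4 + 4)*(-346) = sqrt(8)*(-346) = (2*sqrt(2))*(-346) = -692*sqrt(2)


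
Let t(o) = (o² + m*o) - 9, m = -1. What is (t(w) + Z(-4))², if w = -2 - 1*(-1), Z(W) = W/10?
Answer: 1369/25 ≈ 54.760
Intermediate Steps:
Z(W) = W/10 (Z(W) = W*(⅒) = W/10)
w = -1 (w = -2 + 1 = -1)
t(o) = -9 + o² - o (t(o) = (o² - o) - 9 = -9 + o² - o)
(t(w) + Z(-4))² = ((-9 + (-1)² - 1*(-1)) + (⅒)*(-4))² = ((-9 + 1 + 1) - ⅖)² = (-7 - ⅖)² = (-37/5)² = 1369/25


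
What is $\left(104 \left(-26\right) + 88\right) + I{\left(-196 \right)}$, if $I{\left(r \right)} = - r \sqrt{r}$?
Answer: $-2616 + 2744 i \approx -2616.0 + 2744.0 i$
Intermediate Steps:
$I{\left(r \right)} = - r^{\frac{3}{2}}$
$\left(104 \left(-26\right) + 88\right) + I{\left(-196 \right)} = \left(104 \left(-26\right) + 88\right) - \left(-196\right)^{\frac{3}{2}} = \left(-2704 + 88\right) - - 2744 i = -2616 + 2744 i$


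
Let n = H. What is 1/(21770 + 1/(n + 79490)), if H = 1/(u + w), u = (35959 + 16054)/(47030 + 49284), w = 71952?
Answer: 550868636536404/11992410224327552021 ≈ 4.5935e-5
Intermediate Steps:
u = 52013/96314 ≈ 0.54004
H = 96314/6930036941 (H = 1/(52013/96314 + 71952) = 1/(6930036941/96314) = 96314/6930036941 ≈ 1.3898e-5)
n = 96314/6930036941 ≈ 1.3898e-5
1/(21770 + 1/(n + 79490)) = 1/(21770 + 1/(96314/6930036941 + 79490)) = 1/(21770 + 1/(550868636536404/6930036941)) = 1/(21770 + 6930036941/550868636536404) = 1/(11992410224327552021/550868636536404) = 550868636536404/11992410224327552021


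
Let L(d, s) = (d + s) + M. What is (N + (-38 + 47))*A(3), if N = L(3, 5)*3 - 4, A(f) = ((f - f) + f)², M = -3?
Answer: 180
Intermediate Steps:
L(d, s) = -3 + d + s (L(d, s) = (d + s) - 3 = -3 + d + s)
A(f) = f² (A(f) = (0 + f)² = f²)
N = 11 (N = (-3 + 3 + 5)*3 - 4 = 5*3 - 4 = 15 - 4 = 11)
(N + (-38 + 47))*A(3) = (11 + (-38 + 47))*3² = (11 + 9)*9 = 20*9 = 180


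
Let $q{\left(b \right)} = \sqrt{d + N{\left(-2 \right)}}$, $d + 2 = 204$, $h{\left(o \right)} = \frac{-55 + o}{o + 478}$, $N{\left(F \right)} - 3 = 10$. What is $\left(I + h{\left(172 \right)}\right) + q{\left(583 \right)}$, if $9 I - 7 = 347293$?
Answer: $\frac{17365081}{450} + \sqrt{215} \approx 38604.0$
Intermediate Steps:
$I = \frac{347300}{9}$ ($I = \frac{7}{9} + \frac{1}{9} \cdot 347293 = \frac{7}{9} + \frac{347293}{9} = \frac{347300}{9} \approx 38589.0$)
$N{\left(F \right)} = 13$ ($N{\left(F \right)} = 3 + 10 = 13$)
$h{\left(o \right)} = \frac{-55 + o}{478 + o}$
$d = 202$ ($d = -2 + 204 = 202$)
$q{\left(b \right)} = \sqrt{215}$ ($q{\left(b \right)} = \sqrt{202 + 13} = \sqrt{215}$)
$\left(I + h{\left(172 \right)}\right) + q{\left(583 \right)} = \left(\frac{347300}{9} + \frac{-55 + 172}{478 + 172}\right) + \sqrt{215} = \left(\frac{347300}{9} + \frac{1}{650} \cdot 117\right) + \sqrt{215} = \left(\frac{347300}{9} + \frac{9}{50}\right) + \sqrt{215} = \frac{17365081}{450} + \sqrt{215}$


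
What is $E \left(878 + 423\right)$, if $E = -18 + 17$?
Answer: $-1301$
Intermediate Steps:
$E = -1$
$E \left(878 + 423\right) = - (878 + 423) = \left(-1\right) 1301 = -1301$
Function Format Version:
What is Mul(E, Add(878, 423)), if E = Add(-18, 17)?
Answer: -1301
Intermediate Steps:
E = -1
Mul(E, Add(878, 423)) = Mul(-1, Add(878, 423)) = Mul(-1, 1301) = -1301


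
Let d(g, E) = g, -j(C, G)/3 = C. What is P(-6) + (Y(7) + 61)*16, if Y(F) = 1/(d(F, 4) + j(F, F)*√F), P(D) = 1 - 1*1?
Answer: 211784/217 - 24*√7/217 ≈ 975.67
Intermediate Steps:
P(D) = 0 (P(D) = 1 - 1 = 0)
j(C, G) = -3*C
Y(F) = 1/(F - 3*F^(3/2)) (Y(F) = 1/(F + (-3*F)*√F) = 1/(F - 3*F^(3/2)))
P(-6) + (Y(7) + 61)*16 = 0 + (1/(7 - 21*√7) + 61)*16 = 0 + (61 + 1/(7 - 21*√7))*16 = 0 + (976 + 16/(7 - 21*√7)) = 976 + 16/(7 - 21*√7)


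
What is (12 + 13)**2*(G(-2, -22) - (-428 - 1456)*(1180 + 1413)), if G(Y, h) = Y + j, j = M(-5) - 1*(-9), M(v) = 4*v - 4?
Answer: 3053246875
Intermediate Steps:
M(v) = -4 + 4*v
j = -15 (j = (-4 + 4*(-5)) - 1*(-9) = (-4 - 20) + 9 = -24 + 9 = -15)
G(Y, h) = -15 + Y (G(Y, h) = Y - 15 = -15 + Y)
(12 + 13)**2*(G(-2, -22) - (-428 - 1456)*(1180 + 1413)) = (12 + 13)**2*((-15 - 2) - (-428 - 1456)*(1180 + 1413)) = 25**2*(-17 - (-1884)*2593) = 625*(-17 - 1*(-4885212)) = 625*(-17 + 4885212) = 625*4885195 = 3053246875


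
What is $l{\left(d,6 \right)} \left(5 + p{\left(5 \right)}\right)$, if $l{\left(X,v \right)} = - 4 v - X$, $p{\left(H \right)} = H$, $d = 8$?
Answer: $-320$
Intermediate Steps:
$l{\left(X,v \right)} = - X - 4 v$
$l{\left(d,6 \right)} \left(5 + p{\left(5 \right)}\right) = \left(\left(-1\right) 8 - 24\right) \left(5 + 5\right) = \left(-8 - 24\right) 10 = \left(-32\right) 10 = -320$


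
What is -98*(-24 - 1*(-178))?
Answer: -15092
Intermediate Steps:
-98*(-24 - 1*(-178)) = -98*(-24 + 178) = -98*154 = -15092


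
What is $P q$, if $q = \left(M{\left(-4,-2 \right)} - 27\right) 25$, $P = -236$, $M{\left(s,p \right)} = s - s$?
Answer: $159300$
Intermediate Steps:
$M{\left(s,p \right)} = 0$
$q = -675$ ($q = \left(0 - 27\right) 25 = \left(-27\right) 25 = -675$)
$P q = \left(-236\right) \left(-675\right) = 159300$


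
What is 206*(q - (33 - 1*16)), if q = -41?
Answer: -11948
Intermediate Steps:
206*(q - (33 - 1*16)) = 206*(-41 - (33 - 1*16)) = 206*(-41 - (33 - 16)) = 206*(-41 - 1*17) = 206*(-41 - 17) = 206*(-58) = -11948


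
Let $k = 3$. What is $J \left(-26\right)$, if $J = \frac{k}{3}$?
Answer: $-26$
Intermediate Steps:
$J = 1$ ($J = \frac{3}{3} = 3 \cdot \frac{1}{3} = 1$)
$J \left(-26\right) = 1 \left(-26\right) = -26$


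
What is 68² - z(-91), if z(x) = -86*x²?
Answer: 716790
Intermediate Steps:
68² - z(-91) = 68² - (-86)*(-91)² = 4624 - (-86)*8281 = 4624 - 1*(-712166) = 4624 + 712166 = 716790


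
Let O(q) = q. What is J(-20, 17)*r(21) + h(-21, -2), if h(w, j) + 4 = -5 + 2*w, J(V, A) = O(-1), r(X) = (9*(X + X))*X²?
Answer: -166749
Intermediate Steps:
r(X) = 18*X³ (r(X) = (9*(2*X))*X² = (18*X)*X² = 18*X³)
J(V, A) = -1
h(w, j) = -9 + 2*w (h(w, j) = -4 + (-5 + 2*w) = -9 + 2*w)
J(-20, 17)*r(21) + h(-21, -2) = -18*21³ + (-9 + 2*(-21)) = -18*9261 + (-9 - 42) = -1*166698 - 51 = -166698 - 51 = -166749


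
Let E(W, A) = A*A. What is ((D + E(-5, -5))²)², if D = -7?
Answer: 104976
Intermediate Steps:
E(W, A) = A²
((D + E(-5, -5))²)² = ((-7 + (-5)²)²)² = ((-7 + 25)²)² = (18²)² = 324² = 104976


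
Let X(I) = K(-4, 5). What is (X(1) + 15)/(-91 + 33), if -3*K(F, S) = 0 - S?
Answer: -25/87 ≈ -0.28736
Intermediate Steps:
K(F, S) = S/3 (K(F, S) = -(0 - S)/3 = -(-1)*S/3 = S/3)
X(I) = 5/3 (X(I) = (1/3)*5 = 5/3)
(X(1) + 15)/(-91 + 33) = (5/3 + 15)/(-91 + 33) = (50/3)/(-58) = (50/3)*(-1/58) = -25/87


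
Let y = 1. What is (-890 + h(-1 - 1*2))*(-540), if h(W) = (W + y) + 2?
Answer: 480600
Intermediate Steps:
h(W) = 3 + W (h(W) = (W + 1) + 2 = (1 + W) + 2 = 3 + W)
(-890 + h(-1 - 1*2))*(-540) = (-890 + (3 + (-1 - 1*2)))*(-540) = (-890 + (3 + (-1 - 2)))*(-540) = (-890 + (3 - 3))*(-540) = (-890 + 0)*(-540) = -890*(-540) = 480600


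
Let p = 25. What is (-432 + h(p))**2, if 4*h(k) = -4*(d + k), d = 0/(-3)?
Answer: 208849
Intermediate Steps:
d = 0 (d = 0*(-1/3) = 0)
h(k) = -k (h(k) = (-4*(0 + k))/4 = (-4*k)/4 = -k)
(-432 + h(p))**2 = (-432 - 1*25)**2 = (-432 - 25)**2 = (-457)**2 = 208849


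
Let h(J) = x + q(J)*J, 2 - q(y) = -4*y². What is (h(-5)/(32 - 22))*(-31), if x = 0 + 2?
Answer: 7874/5 ≈ 1574.8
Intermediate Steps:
x = 2
q(y) = 2 + 4*y² (q(y) = 2 - (-4)*y² = 2 + 4*y²)
h(J) = 2 + J*(2 + 4*J²) (h(J) = 2 + (2 + 4*J²)*J = 2 + J*(2 + 4*J²))
(h(-5)/(32 - 22))*(-31) = ((2 + 2*(-5) + 4*(-5)³)/(32 - 22))*(-31) = ((2 - 10 + 4*(-125))/10)*(-31) = ((2 - 10 - 500)/10)*(-31) = ((⅒)*(-508))*(-31) = -254/5*(-31) = 7874/5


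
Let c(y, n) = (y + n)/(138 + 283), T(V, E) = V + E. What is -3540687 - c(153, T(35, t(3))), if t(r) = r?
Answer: -1490629418/421 ≈ -3.5407e+6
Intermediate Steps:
T(V, E) = E + V
c(y, n) = n/421 + y/421 (c(y, n) = (n + y)/421 = (n + y)*(1/421) = n/421 + y/421)
-3540687 - c(153, T(35, t(3))) = -3540687 - ((3 + 35)/421 + (1/421)*153) = -3540687 - ((1/421)*38 + 153/421) = -3540687 - (38/421 + 153/421) = -3540687 - 1*191/421 = -3540687 - 191/421 = -1490629418/421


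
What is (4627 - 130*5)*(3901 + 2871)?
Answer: 26932244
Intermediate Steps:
(4627 - 130*5)*(3901 + 2871) = (4627 - 650)*6772 = 3977*6772 = 26932244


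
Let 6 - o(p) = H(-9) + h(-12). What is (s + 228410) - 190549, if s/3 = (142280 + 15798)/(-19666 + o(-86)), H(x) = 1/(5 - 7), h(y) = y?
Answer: 1486799527/39295 ≈ 37837.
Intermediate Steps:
H(x) = -1/2 (H(x) = 1/(-2) = -1/2)
o(p) = 37/2 (o(p) = 6 - (-1/2 - 12) = 6 - 1*(-25/2) = 6 + 25/2 = 37/2)
s = -948468/39295 (s = 3*((142280 + 15798)/(-19666 + 37/2)) = 3*(158078/(-39295/2)) = 3*(158078*(-2/39295)) = 3*(-316156/39295) = -948468/39295 ≈ -24.137)
(s + 228410) - 190549 = (-948468/39295 + 228410) - 190549 = 8974422482/39295 - 190549 = 1486799527/39295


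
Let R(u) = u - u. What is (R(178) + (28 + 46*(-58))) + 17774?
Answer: 15134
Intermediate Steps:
R(u) = 0
(R(178) + (28 + 46*(-58))) + 17774 = (0 + (28 + 46*(-58))) + 17774 = (0 + (28 - 2668)) + 17774 = (0 - 2640) + 17774 = -2640 + 17774 = 15134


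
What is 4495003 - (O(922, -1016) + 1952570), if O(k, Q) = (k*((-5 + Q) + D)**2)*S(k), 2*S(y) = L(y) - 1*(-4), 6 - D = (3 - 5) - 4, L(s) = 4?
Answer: -3752140295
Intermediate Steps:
D = 12 (D = 6 - ((3 - 5) - 4) = 6 - (-2 - 4) = 6 - 1*(-6) = 6 + 6 = 12)
S(y) = 4 (S(y) = (4 - 1*(-4))/2 = (4 + 4)/2 = (1/2)*8 = 4)
O(k, Q) = 4*k*(7 + Q)**2 (O(k, Q) = (k*((-5 + Q) + 12)**2)*4 = (k*(7 + Q)**2)*4 = 4*k*(7 + Q)**2)
4495003 - (O(922, -1016) + 1952570) = 4495003 - (4*922*(7 - 1016)**2 + 1952570) = 4495003 - (4*922*(-1009)**2 + 1952570) = 4495003 - (4*922*1018081 + 1952570) = 4495003 - (3754682728 + 1952570) = 4495003 - 1*3756635298 = 4495003 - 3756635298 = -3752140295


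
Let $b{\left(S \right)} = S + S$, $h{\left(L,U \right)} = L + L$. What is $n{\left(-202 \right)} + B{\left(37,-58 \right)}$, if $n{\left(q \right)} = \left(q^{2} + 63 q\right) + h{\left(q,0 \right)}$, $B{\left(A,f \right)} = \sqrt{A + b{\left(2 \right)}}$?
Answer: $27674 + \sqrt{41} \approx 27680.0$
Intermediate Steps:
$h{\left(L,U \right)} = 2 L$
$b{\left(S \right)} = 2 S$
$B{\left(A,f \right)} = \sqrt{4 + A}$ ($B{\left(A,f \right)} = \sqrt{A + 2 \cdot 2} = \sqrt{A + 4} = \sqrt{4 + A}$)
$n{\left(q \right)} = q^{2} + 65 q$ ($n{\left(q \right)} = \left(q^{2} + 63 q\right) + 2 q = q^{2} + 65 q$)
$n{\left(-202 \right)} + B{\left(37,-58 \right)} = - 202 \left(65 - 202\right) + \sqrt{4 + 37} = \left(-202\right) \left(-137\right) + \sqrt{41} = 27674 + \sqrt{41}$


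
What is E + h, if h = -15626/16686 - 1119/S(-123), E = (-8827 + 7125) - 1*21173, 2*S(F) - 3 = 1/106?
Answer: -62861599426/2661417 ≈ -23620.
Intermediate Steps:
S(F) = 319/212 (S(F) = 3/2 + (½)/106 = 3/2 + (½)*(1/106) = 3/2 + 1/212 = 319/212)
E = -22875 (E = -1702 - 21173 = -22875)
h = -1981685551/2661417 (h = -15626/16686 - 1119/319/212 = -15626*1/16686 - 1119*212/319 = -7813/8343 - 237228/319 = -1981685551/2661417 ≈ -744.60)
E + h = -22875 - 1981685551/2661417 = -62861599426/2661417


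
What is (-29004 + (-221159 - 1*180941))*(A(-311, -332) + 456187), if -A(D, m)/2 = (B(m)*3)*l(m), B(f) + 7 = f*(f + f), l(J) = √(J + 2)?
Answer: -196664040448 + 570197981184*I*√330 ≈ -1.9666e+11 + 1.0358e+13*I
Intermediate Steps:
l(J) = √(2 + J)
B(f) = -7 + 2*f² (B(f) = -7 + f*(f + f) = -7 + f*(2*f) = -7 + 2*f²)
A(D, m) = -2*√(2 + m)*(-21 + 6*m²) (A(D, m) = -2*(-7 + 2*m²)*3*√(2 + m) = -2*(-21 + 6*m²)*√(2 + m) = -2*√(2 + m)*(-21 + 6*m²))
(-29004 + (-221159 - 1*180941))*(A(-311, -332) + 456187) = (-29004 + (-221159 - 1*180941))*(√(2 - 332)*(42 - 12*(-332)²) + 456187) = (-29004 + (-221159 - 180941))*(√(-330)*(42 - 12*110224) + 456187) = (-29004 - 402100)*((I*√330)*(42 - 1322688) + 456187) = -431104*((I*√330)*(-1322646) + 456187) = -431104*(-1322646*I*√330 + 456187) = -431104*(456187 - 1322646*I*√330) = -196664040448 + 570197981184*I*√330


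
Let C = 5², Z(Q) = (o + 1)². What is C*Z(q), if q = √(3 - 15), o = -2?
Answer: 25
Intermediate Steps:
q = 2*I*√3 (q = √(-12) = 2*I*√3 ≈ 3.4641*I)
Z(Q) = 1 (Z(Q) = (-2 + 1)² = (-1)² = 1)
C = 25
C*Z(q) = 25*1 = 25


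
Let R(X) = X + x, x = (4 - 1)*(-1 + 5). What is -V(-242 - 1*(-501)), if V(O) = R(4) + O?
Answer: -275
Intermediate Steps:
x = 12 (x = 3*4 = 12)
R(X) = 12 + X (R(X) = X + 12 = 12 + X)
V(O) = 16 + O (V(O) = (12 + 4) + O = 16 + O)
-V(-242 - 1*(-501)) = -(16 + (-242 - 1*(-501))) = -(16 + (-242 + 501)) = -(16 + 259) = -1*275 = -275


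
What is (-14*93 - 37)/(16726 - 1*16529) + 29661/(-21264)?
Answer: -11438571/1396336 ≈ -8.1918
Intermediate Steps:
(-14*93 - 37)/(16726 - 1*16529) + 29661/(-21264) = (-1302 - 37)/(16726 - 16529) + 29661*(-1/21264) = -1339/197 - 9887/7088 = -11438571/1396336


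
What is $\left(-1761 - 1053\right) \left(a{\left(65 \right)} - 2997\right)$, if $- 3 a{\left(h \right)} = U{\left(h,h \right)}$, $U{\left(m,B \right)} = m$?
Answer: $8494528$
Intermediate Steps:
$a{\left(h \right)} = - \frac{h}{3}$
$\left(-1761 - 1053\right) \left(a{\left(65 \right)} - 2997\right) = \left(-1761 - 1053\right) \left(\left(- \frac{1}{3}\right) 65 - 2997\right) = - 2814 \left(- \frac{65}{3} - 2997\right) = \left(-2814\right) \left(- \frac{9056}{3}\right) = 8494528$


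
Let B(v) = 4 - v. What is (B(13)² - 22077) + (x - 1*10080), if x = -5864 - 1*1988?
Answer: -39928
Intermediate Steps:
x = -7852 (x = -5864 - 1988 = -7852)
(B(13)² - 22077) + (x - 1*10080) = ((4 - 1*13)² - 22077) + (-7852 - 1*10080) = ((4 - 13)² - 22077) + (-7852 - 10080) = ((-9)² - 22077) - 17932 = (81 - 22077) - 17932 = -21996 - 17932 = -39928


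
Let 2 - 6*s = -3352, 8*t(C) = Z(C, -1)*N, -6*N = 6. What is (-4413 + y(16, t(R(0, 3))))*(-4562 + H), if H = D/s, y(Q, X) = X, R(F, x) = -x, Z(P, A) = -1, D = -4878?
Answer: 524421139/26 ≈ 2.0170e+7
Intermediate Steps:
N = -1 (N = -1/6*6 = -1)
t(C) = 1/8 (t(C) = (-1*(-1))/8 = (1/8)*1 = 1/8)
s = 559 (s = 1/3 - 1/6*(-3352) = 1/3 + 1676/3 = 559)
H = -4878/559 ≈ -8.7263
(-4413 + y(16, t(R(0, 3))))*(-4562 + H) = (-4413 + 1/8)*(-4562 - 4878/559) = -35303/8*(-2555036/559) = 524421139/26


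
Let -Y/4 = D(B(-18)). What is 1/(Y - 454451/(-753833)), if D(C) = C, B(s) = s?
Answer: 753833/54730427 ≈ 0.013774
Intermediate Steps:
Y = 72 (Y = -4*(-18) = 72)
1/(Y - 454451/(-753833)) = 1/(72 - 454451/(-753833)) = 1/(72 - 454451*(-1/753833)) = 1/(72 + 454451/753833) = 1/(54730427/753833) = 753833/54730427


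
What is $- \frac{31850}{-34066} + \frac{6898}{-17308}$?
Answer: $\frac{79068133}{147403582} \approx 0.53641$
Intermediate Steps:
$- \frac{31850}{-34066} + \frac{6898}{-17308} = \left(-31850\right) \left(- \frac{1}{34066}\right) + 6898 \left(- \frac{1}{17308}\right) = \frac{15925}{17033} - \frac{3449}{8654} = \frac{79068133}{147403582}$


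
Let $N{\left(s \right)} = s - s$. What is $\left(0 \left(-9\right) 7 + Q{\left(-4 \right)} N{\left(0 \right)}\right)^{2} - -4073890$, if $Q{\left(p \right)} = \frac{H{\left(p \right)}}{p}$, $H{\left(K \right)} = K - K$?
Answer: $4073890$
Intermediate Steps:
$H{\left(K \right)} = 0$
$N{\left(s \right)} = 0$
$Q{\left(p \right)} = 0$ ($Q{\left(p \right)} = \frac{0}{p} = 0$)
$\left(0 \left(-9\right) 7 + Q{\left(-4 \right)} N{\left(0 \right)}\right)^{2} - -4073890 = \left(0 \left(-9\right) 7 + 0 \cdot 0\right)^{2} - -4073890 = \left(0 \cdot 7 + 0\right)^{2} + 4073890 = \left(0 + 0\right)^{2} + 4073890 = 0^{2} + 4073890 = 0 + 4073890 = 4073890$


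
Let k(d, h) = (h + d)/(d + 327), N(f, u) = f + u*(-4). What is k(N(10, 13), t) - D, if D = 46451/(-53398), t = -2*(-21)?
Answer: 46451/53398 ≈ 0.86990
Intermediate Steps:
N(f, u) = f - 4*u
t = 42
D = -46451/53398 (D = 46451*(-1/53398) = -46451/53398 ≈ -0.86990)
k(d, h) = (d + h)/(327 + d)
k(N(10, 13), t) - D = ((10 - 4*13) + 42)/(327 + (10 - 4*13)) - 1*(-46451/53398) = ((10 - 52) + 42)/(327 + (10 - 52)) + 46451/53398 = (-42 + 42)/(327 - 42) + 46451/53398 = 0/285 + 46451/53398 = (1/285)*0 + 46451/53398 = 0 + 46451/53398 = 46451/53398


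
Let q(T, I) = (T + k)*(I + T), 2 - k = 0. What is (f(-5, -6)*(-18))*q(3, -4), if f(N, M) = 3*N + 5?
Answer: -900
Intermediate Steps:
k = 2 (k = 2 - 1*0 = 2 + 0 = 2)
f(N, M) = 5 + 3*N
q(T, I) = (2 + T)*(I + T) (q(T, I) = (T + 2)*(I + T) = (2 + T)*(I + T))
(f(-5, -6)*(-18))*q(3, -4) = ((5 + 3*(-5))*(-18))*(3² + 2*(-4) + 2*3 - 4*3) = ((5 - 15)*(-18))*(9 - 8 + 6 - 12) = -10*(-18)*(-5) = 180*(-5) = -900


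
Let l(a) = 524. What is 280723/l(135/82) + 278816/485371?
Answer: 136400902817/254334404 ≈ 536.31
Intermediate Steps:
280723/l(135/82) + 278816/485371 = 280723/524 + 278816/485371 = 136400902817/254334404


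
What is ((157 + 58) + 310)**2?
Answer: 275625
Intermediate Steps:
((157 + 58) + 310)**2 = (215 + 310)**2 = 525**2 = 275625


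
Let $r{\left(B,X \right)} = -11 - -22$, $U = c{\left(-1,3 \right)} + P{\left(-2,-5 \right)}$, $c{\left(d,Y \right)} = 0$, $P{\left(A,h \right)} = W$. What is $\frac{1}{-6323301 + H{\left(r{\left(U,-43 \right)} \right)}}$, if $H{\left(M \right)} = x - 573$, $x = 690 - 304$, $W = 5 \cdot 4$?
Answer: $- \frac{1}{6323488} \approx -1.5814 \cdot 10^{-7}$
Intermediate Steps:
$W = 20$
$P{\left(A,h \right)} = 20$
$x = 386$
$U = 20$ ($U = 0 + 20 = 20$)
$r{\left(B,X \right)} = 11$ ($r{\left(B,X \right)} = -11 + 22 = 11$)
$H{\left(M \right)} = -187$ ($H{\left(M \right)} = 386 - 573 = -187$)
$\frac{1}{-6323301 + H{\left(r{\left(U,-43 \right)} \right)}} = \frac{1}{-6323301 - 187} = \frac{1}{-6323488} = - \frac{1}{6323488}$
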